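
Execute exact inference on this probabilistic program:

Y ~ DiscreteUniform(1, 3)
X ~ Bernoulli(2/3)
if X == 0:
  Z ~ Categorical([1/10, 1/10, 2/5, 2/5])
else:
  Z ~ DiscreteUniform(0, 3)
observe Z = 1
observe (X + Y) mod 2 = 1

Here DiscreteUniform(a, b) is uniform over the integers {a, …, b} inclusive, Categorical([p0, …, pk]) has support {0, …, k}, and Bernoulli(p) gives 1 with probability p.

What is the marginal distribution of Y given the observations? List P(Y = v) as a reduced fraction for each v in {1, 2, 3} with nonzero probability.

Enumerate traces; 3 have nonzero weight after conditioning:
  (Y=1, X=0, Z=1) weight 1/90
  (Y=2, X=1, Z=1) weight 1/18
  (Y=3, X=0, Z=1) weight 1/90
Group by Y:
  weight(Y=1) = 1/90
  weight(Y=2) = 1/18
  weight(Y=3) = 1/90
Total weight = 1/90 + 1/18 + 1/90 = 7/90
P(Y=1 | obs) = 1/90 / 7/90 = 1/7
P(Y=2 | obs) = 1/18 / 7/90 = 5/7
P(Y=3 | obs) = 1/90 / 7/90 = 1/7

P(Y=1) = 1/7, P(Y=2) = 5/7, P(Y=3) = 1/7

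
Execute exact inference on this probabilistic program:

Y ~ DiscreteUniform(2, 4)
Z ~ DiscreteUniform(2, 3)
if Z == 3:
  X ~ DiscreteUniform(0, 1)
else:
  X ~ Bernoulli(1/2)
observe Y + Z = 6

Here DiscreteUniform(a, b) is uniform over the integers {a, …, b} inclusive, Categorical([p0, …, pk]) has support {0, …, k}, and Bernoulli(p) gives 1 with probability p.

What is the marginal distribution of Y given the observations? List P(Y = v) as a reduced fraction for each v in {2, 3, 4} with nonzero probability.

Enumerate traces; 4 have nonzero weight after conditioning:
  (Y=3, Z=3, X=0) weight 1/12
  (Y=3, Z=3, X=1) weight 1/12
  (Y=4, Z=2, X=0) weight 1/12
  (Y=4, Z=2, X=1) weight 1/12
Group by Y:
  weight(Y=3) = 1/6
  weight(Y=4) = 1/6
Total weight = 1/6 + 1/6 = 1/3
P(Y=3 | obs) = 1/6 / 1/3 = 1/2
P(Y=4 | obs) = 1/6 / 1/3 = 1/2

P(Y=3) = 1/2, P(Y=4) = 1/2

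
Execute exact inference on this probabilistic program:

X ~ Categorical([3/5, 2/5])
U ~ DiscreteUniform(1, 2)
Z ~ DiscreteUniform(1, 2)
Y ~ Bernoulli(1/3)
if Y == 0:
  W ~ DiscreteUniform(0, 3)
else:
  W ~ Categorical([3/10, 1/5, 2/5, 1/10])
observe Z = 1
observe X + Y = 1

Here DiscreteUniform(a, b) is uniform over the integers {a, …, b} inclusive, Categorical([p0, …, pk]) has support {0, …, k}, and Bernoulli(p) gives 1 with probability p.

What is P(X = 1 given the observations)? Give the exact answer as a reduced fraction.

P(X = 1 | obs) = 4/7

Enumerate traces; 16 have nonzero weight after conditioning:
  (X=0, U=1, Z=1, Y=1, W=0) weight 3/200
  (X=0, U=1, Z=1, Y=1, W=1) weight 1/100
  (X=0, U=1, Z=1, Y=1, W=2) weight 1/50
  (X=0, U=1, Z=1, Y=1, W=3) weight 1/200
  (X=0, U=2, Z=1, Y=1, W=0) weight 3/200
  (X=0, U=2, Z=1, Y=1, W=1) weight 1/100
  (X=0, U=2, Z=1, Y=1, W=2) weight 1/50
  (X=0, U=2, Z=1, Y=1, W=3) weight 1/200
  (X=1, U=1, Z=1, Y=0, W=0) weight 1/60
  … 7 more
Group by X:
  weight(X=0) = 1/10
  weight(X=1) = 2/15
Total weight = 1/10 + 2/15 = 7/30
P(X=0 | obs) = 1/10 / 7/30 = 3/7
P(X=1 | obs) = 2/15 / 7/30 = 4/7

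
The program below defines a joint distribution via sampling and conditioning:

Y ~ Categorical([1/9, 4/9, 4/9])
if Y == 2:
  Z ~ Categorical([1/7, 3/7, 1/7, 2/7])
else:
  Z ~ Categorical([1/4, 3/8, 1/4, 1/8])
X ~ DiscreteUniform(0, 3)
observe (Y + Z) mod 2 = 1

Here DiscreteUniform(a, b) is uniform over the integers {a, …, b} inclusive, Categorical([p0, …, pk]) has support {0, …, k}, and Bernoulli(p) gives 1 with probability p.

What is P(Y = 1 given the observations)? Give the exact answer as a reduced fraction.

Enumerate traces; 24 have nonzero weight after conditioning:
  (Y=0, Z=1, X=0) weight 1/96
  (Y=0, Z=1, X=1) weight 1/96
  (Y=0, Z=1, X=2) weight 1/96
  (Y=0, Z=1, X=3) weight 1/96
  (Y=0, Z=3, X=0) weight 1/288
  (Y=0, Z=3, X=1) weight 1/288
  (Y=0, Z=3, X=2) weight 1/288
  (Y=0, Z=3, X=3) weight 1/288
  (Y=1, Z=0, X=0) weight 1/36
  (Y=2, Z=1, X=0) weight 1/21
  … 14 more
Group by Y:
  weight(Y=0) = 1/18
  weight(Y=1) = 2/9
  weight(Y=2) = 20/63
Total weight = 1/18 + 2/9 + 20/63 = 25/42
P(Y=0 | obs) = 1/18 / 25/42 = 7/75
P(Y=1 | obs) = 2/9 / 25/42 = 28/75
P(Y=2 | obs) = 20/63 / 25/42 = 8/15

P(Y = 1 | obs) = 28/75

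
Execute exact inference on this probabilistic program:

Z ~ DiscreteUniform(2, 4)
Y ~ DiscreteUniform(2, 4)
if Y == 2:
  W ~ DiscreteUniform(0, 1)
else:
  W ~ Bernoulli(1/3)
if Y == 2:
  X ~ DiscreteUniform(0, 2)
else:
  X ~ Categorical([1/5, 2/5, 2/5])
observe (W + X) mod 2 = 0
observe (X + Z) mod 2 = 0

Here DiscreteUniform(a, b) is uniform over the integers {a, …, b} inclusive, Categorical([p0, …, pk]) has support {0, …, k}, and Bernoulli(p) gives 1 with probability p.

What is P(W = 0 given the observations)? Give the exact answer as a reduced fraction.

P(W = 0 | obs) = 68/81

Enumerate traces; 15 have nonzero weight after conditioning:
  (Z=2, Y=2, W=0, X=0) weight 1/54
  (Z=2, Y=2, W=0, X=2) weight 1/54
  (Z=2, Y=3, W=0, X=0) weight 2/135
  (Z=2, Y=3, W=0, X=2) weight 4/135
  (Z=2, Y=4, W=0, X=0) weight 2/135
  (Z=2, Y=4, W=0, X=2) weight 4/135
  (Z=3, Y=2, W=1, X=1) weight 1/54
  (Z=3, Y=3, W=1, X=1) weight 2/135
  … 7 more
Group by W:
  weight(W=0) = 34/135
  weight(W=1) = 13/270
Total weight = 34/135 + 13/270 = 3/10
P(W=0 | obs) = 34/135 / 3/10 = 68/81
P(W=1 | obs) = 13/270 / 3/10 = 13/81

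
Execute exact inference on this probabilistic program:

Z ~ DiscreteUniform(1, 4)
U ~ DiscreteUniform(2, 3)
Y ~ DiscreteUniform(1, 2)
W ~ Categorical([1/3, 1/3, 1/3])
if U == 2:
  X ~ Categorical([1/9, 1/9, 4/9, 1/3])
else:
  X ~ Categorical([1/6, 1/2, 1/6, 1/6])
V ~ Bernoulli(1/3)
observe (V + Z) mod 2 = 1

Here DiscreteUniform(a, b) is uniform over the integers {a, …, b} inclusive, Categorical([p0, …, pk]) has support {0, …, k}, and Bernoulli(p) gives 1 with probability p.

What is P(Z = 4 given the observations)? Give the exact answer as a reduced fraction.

P(Z = 4 | obs) = 1/6

Enumerate traces; 192 have nonzero weight after conditioning:
  (Z=1, U=2, Y=1, W=0, X=0, V=0) weight 1/648
  (Z=1, U=2, Y=1, W=0, X=1, V=0) weight 1/648
  (Z=1, U=2, Y=1, W=0, X=2, V=0) weight 1/162
  (Z=1, U=2, Y=1, W=0, X=3, V=0) weight 1/216
  (Z=1, U=2, Y=1, W=1, X=0, V=0) weight 1/648
  (Z=1, U=2, Y=1, W=1, X=1, V=0) weight 1/648
  (Z=1, U=2, Y=1, W=1, X=2, V=0) weight 1/162
  (Z=1, U=2, Y=1, W=1, X=3, V=0) weight 1/216
  (Z=2, U=2, Y=1, W=0, X=0, V=1) weight 1/1296
  (Z=3, U=2, Y=1, W=0, X=0, V=0) weight 1/648
  … 182 more
Group by Z:
  weight(Z=1) = 1/6
  weight(Z=2) = 1/12
  weight(Z=3) = 1/6
  weight(Z=4) = 1/12
Total weight = 1/6 + 1/12 + 1/6 + 1/12 = 1/2
P(Z=1 | obs) = 1/6 / 1/2 = 1/3
P(Z=2 | obs) = 1/12 / 1/2 = 1/6
P(Z=3 | obs) = 1/6 / 1/2 = 1/3
P(Z=4 | obs) = 1/12 / 1/2 = 1/6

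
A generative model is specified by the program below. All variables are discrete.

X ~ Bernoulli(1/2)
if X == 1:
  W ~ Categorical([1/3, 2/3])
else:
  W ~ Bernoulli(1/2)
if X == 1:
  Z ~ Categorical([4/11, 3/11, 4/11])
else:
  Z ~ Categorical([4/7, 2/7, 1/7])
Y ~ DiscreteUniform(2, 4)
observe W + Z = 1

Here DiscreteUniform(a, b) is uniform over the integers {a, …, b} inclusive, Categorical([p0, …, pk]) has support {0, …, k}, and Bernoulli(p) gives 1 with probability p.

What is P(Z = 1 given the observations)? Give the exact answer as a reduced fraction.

P(Z = 1 | obs) = 27/88

Enumerate traces; 12 have nonzero weight after conditioning:
  (X=0, W=0, Z=1, Y=2) weight 1/42
  (X=0, W=0, Z=1, Y=3) weight 1/42
  (X=0, W=0, Z=1, Y=4) weight 1/42
  (X=0, W=1, Z=0, Y=2) weight 1/21
  (X=0, W=1, Z=0, Y=3) weight 1/21
  (X=0, W=1, Z=0, Y=4) weight 1/21
  (X=1, W=0, Z=1, Y=2) weight 1/66
  (X=1, W=0, Z=1, Y=3) weight 1/66
  … 4 more
Group by Z:
  weight(Z=0) = 61/231
  weight(Z=1) = 9/77
Total weight = 61/231 + 9/77 = 8/21
P(Z=0 | obs) = 61/231 / 8/21 = 61/88
P(Z=1 | obs) = 9/77 / 8/21 = 27/88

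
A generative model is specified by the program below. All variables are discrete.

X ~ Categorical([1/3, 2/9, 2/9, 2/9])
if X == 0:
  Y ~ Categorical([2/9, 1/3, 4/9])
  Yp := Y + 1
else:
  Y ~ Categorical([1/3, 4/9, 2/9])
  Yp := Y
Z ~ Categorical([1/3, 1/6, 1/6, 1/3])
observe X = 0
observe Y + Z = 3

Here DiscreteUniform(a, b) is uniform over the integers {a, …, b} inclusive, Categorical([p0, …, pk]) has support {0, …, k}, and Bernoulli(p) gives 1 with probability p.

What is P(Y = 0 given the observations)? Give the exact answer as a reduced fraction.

P(Y = 0 | obs) = 4/11

Enumerate traces; 3 have nonzero weight after conditioning:
  (X=0, Y=0, Z=3) weight 2/81
  (X=0, Y=1, Z=2) weight 1/54
  (X=0, Y=2, Z=1) weight 2/81
Group by Y:
  weight(Y=0) = 2/81
  weight(Y=1) = 1/54
  weight(Y=2) = 2/81
Total weight = 2/81 + 1/54 + 2/81 = 11/162
P(Y=0 | obs) = 2/81 / 11/162 = 4/11
P(Y=1 | obs) = 1/54 / 11/162 = 3/11
P(Y=2 | obs) = 2/81 / 11/162 = 4/11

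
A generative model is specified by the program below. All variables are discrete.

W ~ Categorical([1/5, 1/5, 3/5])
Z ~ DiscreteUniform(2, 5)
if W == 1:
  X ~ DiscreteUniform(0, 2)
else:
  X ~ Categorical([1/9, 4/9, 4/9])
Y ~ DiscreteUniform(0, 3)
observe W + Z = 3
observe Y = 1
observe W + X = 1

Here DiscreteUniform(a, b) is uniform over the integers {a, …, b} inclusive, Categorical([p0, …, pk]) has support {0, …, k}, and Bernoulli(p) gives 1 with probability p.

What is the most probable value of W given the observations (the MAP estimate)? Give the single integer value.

argmax_v P(W = v | obs) = 0

Enumerate traces; 2 have nonzero weight after conditioning:
  (W=0, Z=3, X=1, Y=1) weight 1/180
  (W=1, Z=2, X=0, Y=1) weight 1/240
Group by W:
  weight(W=0) = 1/180
  weight(W=1) = 1/240
Total weight = 1/180 + 1/240 = 7/720
P(W=0 | obs) = 1/180 / 7/720 = 4/7
P(W=1 | obs) = 1/240 / 7/720 = 3/7
argmax = 0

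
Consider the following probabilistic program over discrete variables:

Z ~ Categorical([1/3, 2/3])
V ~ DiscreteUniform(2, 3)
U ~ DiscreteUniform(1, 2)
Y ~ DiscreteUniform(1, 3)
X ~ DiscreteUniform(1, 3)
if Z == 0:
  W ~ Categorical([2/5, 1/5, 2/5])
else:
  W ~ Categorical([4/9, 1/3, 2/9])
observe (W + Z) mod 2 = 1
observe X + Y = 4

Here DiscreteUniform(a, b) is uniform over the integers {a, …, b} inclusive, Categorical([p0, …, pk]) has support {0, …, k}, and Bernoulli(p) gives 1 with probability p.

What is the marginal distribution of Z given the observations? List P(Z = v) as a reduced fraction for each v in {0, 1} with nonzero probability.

P(Z=0) = 3/23, P(Z=1) = 20/23

Enumerate traces; 36 have nonzero weight after conditioning:
  (Z=0, V=2, U=1, Y=1, X=3, W=1) weight 1/540
  (Z=0, V=2, U=1, Y=2, X=2, W=1) weight 1/540
  (Z=0, V=2, U=1, Y=3, X=1, W=1) weight 1/540
  (Z=0, V=2, U=2, Y=1, X=3, W=1) weight 1/540
  (Z=0, V=2, U=2, Y=2, X=2, W=1) weight 1/540
  (Z=0, V=2, U=2, Y=3, X=1, W=1) weight 1/540
  (Z=0, V=3, U=1, Y=1, X=3, W=1) weight 1/540
  (Z=0, V=3, U=1, Y=2, X=2, W=1) weight 1/540
  (Z=1, V=2, U=1, Y=1, X=3, W=0) weight 2/243
  … 27 more
Group by Z:
  weight(Z=0) = 1/45
  weight(Z=1) = 4/27
Total weight = 1/45 + 4/27 = 23/135
P(Z=0 | obs) = 1/45 / 23/135 = 3/23
P(Z=1 | obs) = 4/27 / 23/135 = 20/23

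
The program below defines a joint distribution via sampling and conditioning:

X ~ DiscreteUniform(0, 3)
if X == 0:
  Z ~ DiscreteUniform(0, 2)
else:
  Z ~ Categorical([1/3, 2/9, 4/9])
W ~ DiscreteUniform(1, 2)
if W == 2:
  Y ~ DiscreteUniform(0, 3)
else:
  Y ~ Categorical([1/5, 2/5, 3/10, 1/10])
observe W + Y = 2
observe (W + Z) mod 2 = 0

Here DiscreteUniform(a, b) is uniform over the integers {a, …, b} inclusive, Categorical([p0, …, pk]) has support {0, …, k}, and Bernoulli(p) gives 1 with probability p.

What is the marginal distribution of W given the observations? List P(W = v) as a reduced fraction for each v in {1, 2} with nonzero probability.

Enumerate traces; 12 have nonzero weight after conditioning:
  (X=0, Z=0, W=2, Y=0) weight 1/96
  (X=0, Z=1, W=1, Y=1) weight 1/60
  (X=0, Z=2, W=2, Y=0) weight 1/96
  (X=1, Z=0, W=2, Y=0) weight 1/96
  (X=1, Z=1, W=1, Y=1) weight 1/90
  (X=1, Z=2, W=2, Y=0) weight 1/72
  (X=2, Z=0, W=2, Y=0) weight 1/96
  (X=2, Z=1, W=1, Y=1) weight 1/90
  … 4 more
Group by W:
  weight(W=1) = 1/20
  weight(W=2) = 3/32
Total weight = 1/20 + 3/32 = 23/160
P(W=1 | obs) = 1/20 / 23/160 = 8/23
P(W=2 | obs) = 3/32 / 23/160 = 15/23

P(W=1) = 8/23, P(W=2) = 15/23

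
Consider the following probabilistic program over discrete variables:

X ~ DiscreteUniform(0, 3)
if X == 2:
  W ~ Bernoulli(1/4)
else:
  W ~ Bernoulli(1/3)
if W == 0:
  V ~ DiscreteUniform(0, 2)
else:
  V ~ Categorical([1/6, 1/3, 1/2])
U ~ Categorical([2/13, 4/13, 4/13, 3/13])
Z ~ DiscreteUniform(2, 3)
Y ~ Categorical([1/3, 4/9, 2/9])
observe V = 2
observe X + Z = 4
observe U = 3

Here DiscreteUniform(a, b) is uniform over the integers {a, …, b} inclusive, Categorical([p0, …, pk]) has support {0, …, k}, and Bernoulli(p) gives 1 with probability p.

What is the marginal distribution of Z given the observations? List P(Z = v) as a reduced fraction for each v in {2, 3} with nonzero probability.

P(Z=2) = 27/55, P(Z=3) = 28/55

Enumerate traces; 12 have nonzero weight after conditioning:
  (X=1, W=0, V=2, U=3, Z=3, Y=0) weight 1/468
  (X=1, W=0, V=2, U=3, Z=3, Y=1) weight 1/351
  (X=1, W=0, V=2, U=3, Z=3, Y=2) weight 1/702
  (X=1, W=1, V=2, U=3, Z=3, Y=0) weight 1/624
  (X=1, W=1, V=2, U=3, Z=3, Y=1) weight 1/468
  (X=1, W=1, V=2, U=3, Z=3, Y=2) weight 1/936
  (X=2, W=0, V=2, U=3, Z=2, Y=0) weight 1/416
  (X=2, W=0, V=2, U=3, Z=2, Y=1) weight 1/312
  … 4 more
Group by Z:
  weight(Z=2) = 9/832
  weight(Z=3) = 7/624
Total weight = 9/832 + 7/624 = 55/2496
P(Z=2 | obs) = 9/832 / 55/2496 = 27/55
P(Z=3 | obs) = 7/624 / 55/2496 = 28/55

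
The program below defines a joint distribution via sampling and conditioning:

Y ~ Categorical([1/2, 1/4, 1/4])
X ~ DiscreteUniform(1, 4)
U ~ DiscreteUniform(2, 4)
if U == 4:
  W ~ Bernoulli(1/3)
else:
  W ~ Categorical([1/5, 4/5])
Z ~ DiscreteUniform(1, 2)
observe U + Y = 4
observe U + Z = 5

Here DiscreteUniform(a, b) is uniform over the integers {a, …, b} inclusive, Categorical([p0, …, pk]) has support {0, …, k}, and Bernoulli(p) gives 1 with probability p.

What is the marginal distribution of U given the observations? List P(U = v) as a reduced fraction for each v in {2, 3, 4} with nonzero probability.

P(U=3) = 1/3, P(U=4) = 2/3

Enumerate traces; 16 have nonzero weight after conditioning:
  (Y=0, X=1, U=4, W=0, Z=1) weight 1/72
  (Y=0, X=1, U=4, W=1, Z=1) weight 1/144
  (Y=0, X=2, U=4, W=0, Z=1) weight 1/72
  (Y=0, X=2, U=4, W=1, Z=1) weight 1/144
  (Y=0, X=3, U=4, W=0, Z=1) weight 1/72
  (Y=0, X=3, U=4, W=1, Z=1) weight 1/144
  (Y=0, X=4, U=4, W=0, Z=1) weight 1/72
  (Y=0, X=4, U=4, W=1, Z=1) weight 1/144
  (Y=1, X=1, U=3, W=0, Z=2) weight 1/480
  … 7 more
Group by U:
  weight(U=3) = 1/24
  weight(U=4) = 1/12
Total weight = 1/24 + 1/12 = 1/8
P(U=3 | obs) = 1/24 / 1/8 = 1/3
P(U=4 | obs) = 1/12 / 1/8 = 2/3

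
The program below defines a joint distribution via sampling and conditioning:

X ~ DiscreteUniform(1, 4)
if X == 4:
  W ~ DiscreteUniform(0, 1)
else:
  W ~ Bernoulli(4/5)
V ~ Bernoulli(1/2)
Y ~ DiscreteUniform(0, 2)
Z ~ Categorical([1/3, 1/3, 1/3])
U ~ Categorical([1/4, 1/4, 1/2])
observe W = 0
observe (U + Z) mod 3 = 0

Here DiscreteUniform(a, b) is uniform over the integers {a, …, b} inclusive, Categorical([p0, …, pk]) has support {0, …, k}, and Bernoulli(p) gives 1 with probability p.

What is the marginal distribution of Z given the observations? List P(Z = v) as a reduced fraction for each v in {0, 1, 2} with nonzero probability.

P(Z=0) = 1/4, P(Z=1) = 1/2, P(Z=2) = 1/4

Enumerate traces; 72 have nonzero weight after conditioning:
  (X=1, W=0, V=0, Y=0, Z=0, U=0) weight 1/1440
  (X=1, W=0, V=0, Y=0, Z=1, U=2) weight 1/720
  (X=1, W=0, V=0, Y=0, Z=2, U=1) weight 1/1440
  (X=1, W=0, V=0, Y=1, Z=0, U=0) weight 1/1440
  (X=1, W=0, V=0, Y=1, Z=1, U=2) weight 1/720
  (X=1, W=0, V=0, Y=1, Z=2, U=1) weight 1/1440
  (X=1, W=0, V=0, Y=2, Z=0, U=0) weight 1/1440
  (X=1, W=0, V=0, Y=2, Z=1, U=2) weight 1/720
  … 64 more
Group by Z:
  weight(Z=0) = 11/480
  weight(Z=1) = 11/240
  weight(Z=2) = 11/480
Total weight = 11/480 + 11/240 + 11/480 = 11/120
P(Z=0 | obs) = 11/480 / 11/120 = 1/4
P(Z=1 | obs) = 11/240 / 11/120 = 1/2
P(Z=2 | obs) = 11/480 / 11/120 = 1/4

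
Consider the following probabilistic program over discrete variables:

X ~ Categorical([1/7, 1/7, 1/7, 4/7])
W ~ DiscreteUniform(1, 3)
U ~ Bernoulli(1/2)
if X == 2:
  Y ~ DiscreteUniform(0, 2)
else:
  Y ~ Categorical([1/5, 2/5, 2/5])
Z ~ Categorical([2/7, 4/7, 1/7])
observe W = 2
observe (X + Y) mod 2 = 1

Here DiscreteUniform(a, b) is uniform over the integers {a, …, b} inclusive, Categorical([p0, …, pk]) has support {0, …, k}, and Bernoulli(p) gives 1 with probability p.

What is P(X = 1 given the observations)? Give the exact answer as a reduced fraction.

P(X = 1 | obs) = 9/56

Enumerate traces; 36 have nonzero weight after conditioning:
  (X=0, W=2, U=0, Y=1, Z=0) weight 2/735
  (X=0, W=2, U=0, Y=1, Z=1) weight 4/735
  (X=0, W=2, U=0, Y=1, Z=2) weight 1/735
  (X=0, W=2, U=1, Y=1, Z=0) weight 2/735
  (X=0, W=2, U=1, Y=1, Z=1) weight 4/735
  (X=0, W=2, U=1, Y=1, Z=2) weight 1/735
  (X=1, W=2, U=0, Y=0, Z=0) weight 1/735
  (X=1, W=2, U=0, Y=0, Z=1) weight 2/735
  (X=2, W=2, U=0, Y=1, Z=0) weight 1/441
  (X=3, W=2, U=0, Y=0, Z=0) weight 4/735
  … 26 more
Group by X:
  weight(X=0) = 2/105
  weight(X=1) = 1/35
  weight(X=2) = 1/63
  weight(X=3) = 4/35
Total weight = 2/105 + 1/35 + 1/63 + 4/35 = 8/45
P(X=0 | obs) = 2/105 / 8/45 = 3/28
P(X=1 | obs) = 1/35 / 8/45 = 9/56
P(X=2 | obs) = 1/63 / 8/45 = 5/56
P(X=3 | obs) = 4/35 / 8/45 = 9/14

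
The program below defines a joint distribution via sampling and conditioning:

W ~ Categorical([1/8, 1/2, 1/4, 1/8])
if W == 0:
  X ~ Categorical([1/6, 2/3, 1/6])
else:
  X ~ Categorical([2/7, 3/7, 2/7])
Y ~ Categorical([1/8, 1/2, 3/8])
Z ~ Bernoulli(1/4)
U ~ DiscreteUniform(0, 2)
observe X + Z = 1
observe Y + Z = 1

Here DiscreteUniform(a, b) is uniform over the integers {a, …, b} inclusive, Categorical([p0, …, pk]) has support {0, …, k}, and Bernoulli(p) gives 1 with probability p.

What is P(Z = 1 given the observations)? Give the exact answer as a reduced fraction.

P(Z = 1 | obs) = 13/277

Enumerate traces; 24 have nonzero weight after conditioning:
  (W=0, X=0, Y=0, Z=1, U=0) weight 1/4608
  (W=0, X=0, Y=0, Z=1, U=1) weight 1/4608
  (W=0, X=0, Y=0, Z=1, U=2) weight 1/4608
  (W=0, X=1, Y=1, Z=0, U=0) weight 1/96
  (W=0, X=1, Y=1, Z=0, U=1) weight 1/96
  (W=0, X=1, Y=1, Z=0, U=2) weight 1/96
  (W=1, X=0, Y=0, Z=1, U=0) weight 1/672
  (W=1, X=0, Y=0, Z=1, U=1) weight 1/672
  … 16 more
Group by Z:
  weight(Z=0) = 11/64
  weight(Z=1) = 13/1536
Total weight = 11/64 + 13/1536 = 277/1536
P(Z=0 | obs) = 11/64 / 277/1536 = 264/277
P(Z=1 | obs) = 13/1536 / 277/1536 = 13/277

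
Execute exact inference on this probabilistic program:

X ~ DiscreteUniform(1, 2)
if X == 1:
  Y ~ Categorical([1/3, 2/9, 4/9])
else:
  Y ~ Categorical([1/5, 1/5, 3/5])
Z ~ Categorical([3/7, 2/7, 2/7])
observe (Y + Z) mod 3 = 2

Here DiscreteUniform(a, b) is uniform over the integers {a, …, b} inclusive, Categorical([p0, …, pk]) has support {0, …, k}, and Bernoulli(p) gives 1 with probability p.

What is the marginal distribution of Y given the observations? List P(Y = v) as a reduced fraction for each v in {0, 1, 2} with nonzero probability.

P(Y=0) = 48/227, P(Y=1) = 38/227, P(Y=2) = 141/227

Enumerate traces; 6 have nonzero weight after conditioning:
  (X=1, Y=0, Z=2) weight 1/21
  (X=1, Y=1, Z=1) weight 2/63
  (X=1, Y=2, Z=0) weight 2/21
  (X=2, Y=0, Z=2) weight 1/35
  (X=2, Y=1, Z=1) weight 1/35
  (X=2, Y=2, Z=0) weight 9/70
Group by Y:
  weight(Y=0) = 8/105
  weight(Y=1) = 19/315
  weight(Y=2) = 47/210
Total weight = 8/105 + 19/315 + 47/210 = 227/630
P(Y=0 | obs) = 8/105 / 227/630 = 48/227
P(Y=1 | obs) = 19/315 / 227/630 = 38/227
P(Y=2 | obs) = 47/210 / 227/630 = 141/227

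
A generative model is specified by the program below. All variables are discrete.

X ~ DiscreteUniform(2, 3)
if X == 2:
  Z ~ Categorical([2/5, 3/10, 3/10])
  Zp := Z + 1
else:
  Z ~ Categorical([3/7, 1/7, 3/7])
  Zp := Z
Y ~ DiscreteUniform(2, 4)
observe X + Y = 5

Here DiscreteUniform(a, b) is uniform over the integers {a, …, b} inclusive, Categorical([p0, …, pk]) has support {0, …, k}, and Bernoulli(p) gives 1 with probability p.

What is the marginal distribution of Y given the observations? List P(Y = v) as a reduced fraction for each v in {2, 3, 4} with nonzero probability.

Enumerate traces; 6 have nonzero weight after conditioning:
  (X=2, Z=0, Y=3) weight 1/15
  (X=2, Z=1, Y=3) weight 1/20
  (X=2, Z=2, Y=3) weight 1/20
  (X=3, Z=0, Y=2) weight 1/14
  (X=3, Z=1, Y=2) weight 1/42
  (X=3, Z=2, Y=2) weight 1/14
Group by Y:
  weight(Y=2) = 1/6
  weight(Y=3) = 1/6
Total weight = 1/6 + 1/6 = 1/3
P(Y=2 | obs) = 1/6 / 1/3 = 1/2
P(Y=3 | obs) = 1/6 / 1/3 = 1/2

P(Y=2) = 1/2, P(Y=3) = 1/2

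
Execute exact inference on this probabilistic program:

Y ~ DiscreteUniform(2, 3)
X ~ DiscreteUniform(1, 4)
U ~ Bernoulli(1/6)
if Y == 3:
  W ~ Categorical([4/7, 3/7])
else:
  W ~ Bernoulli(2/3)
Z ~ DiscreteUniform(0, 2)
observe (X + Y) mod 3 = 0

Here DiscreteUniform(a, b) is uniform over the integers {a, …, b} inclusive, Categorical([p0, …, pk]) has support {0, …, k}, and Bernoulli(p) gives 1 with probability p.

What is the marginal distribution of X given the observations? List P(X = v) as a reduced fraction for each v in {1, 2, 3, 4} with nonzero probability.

Enumerate traces; 36 have nonzero weight after conditioning:
  (Y=2, X=1, U=0, W=0, Z=0) weight 5/432
  (Y=2, X=1, U=0, W=0, Z=1) weight 5/432
  (Y=2, X=1, U=0, W=0, Z=2) weight 5/432
  (Y=2, X=1, U=0, W=1, Z=0) weight 5/216
  (Y=2, X=1, U=0, W=1, Z=1) weight 5/216
  (Y=2, X=1, U=0, W=1, Z=2) weight 5/216
  (Y=2, X=1, U=1, W=0, Z=0) weight 1/432
  (Y=2, X=1, U=1, W=0, Z=1) weight 1/432
  (Y=2, X=4, U=0, W=0, Z=0) weight 5/432
  (Y=3, X=3, U=0, W=0, Z=0) weight 5/252
  … 26 more
Group by X:
  weight(X=1) = 1/8
  weight(X=3) = 1/8
  weight(X=4) = 1/8
Total weight = 1/8 + 1/8 + 1/8 = 3/8
P(X=1 | obs) = 1/8 / 3/8 = 1/3
P(X=3 | obs) = 1/8 / 3/8 = 1/3
P(X=4 | obs) = 1/8 / 3/8 = 1/3

P(X=1) = 1/3, P(X=3) = 1/3, P(X=4) = 1/3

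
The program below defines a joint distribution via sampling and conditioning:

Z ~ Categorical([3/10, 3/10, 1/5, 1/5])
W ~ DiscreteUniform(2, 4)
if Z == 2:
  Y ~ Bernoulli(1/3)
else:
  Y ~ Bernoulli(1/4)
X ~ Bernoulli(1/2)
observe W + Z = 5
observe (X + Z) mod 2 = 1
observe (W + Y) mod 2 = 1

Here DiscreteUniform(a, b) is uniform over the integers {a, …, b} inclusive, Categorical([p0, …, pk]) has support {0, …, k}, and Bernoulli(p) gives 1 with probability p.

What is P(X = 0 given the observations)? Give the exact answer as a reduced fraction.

P(X = 0 | obs) = 15/31

Enumerate traces; 3 have nonzero weight after conditioning:
  (Z=1, W=4, Y=1, X=0) weight 1/80
  (Z=2, W=3, Y=0, X=1) weight 1/45
  (Z=3, W=2, Y=1, X=0) weight 1/120
Group by X:
  weight(X=0) = 1/48
  weight(X=1) = 1/45
Total weight = 1/48 + 1/45 = 31/720
P(X=0 | obs) = 1/48 / 31/720 = 15/31
P(X=1 | obs) = 1/45 / 31/720 = 16/31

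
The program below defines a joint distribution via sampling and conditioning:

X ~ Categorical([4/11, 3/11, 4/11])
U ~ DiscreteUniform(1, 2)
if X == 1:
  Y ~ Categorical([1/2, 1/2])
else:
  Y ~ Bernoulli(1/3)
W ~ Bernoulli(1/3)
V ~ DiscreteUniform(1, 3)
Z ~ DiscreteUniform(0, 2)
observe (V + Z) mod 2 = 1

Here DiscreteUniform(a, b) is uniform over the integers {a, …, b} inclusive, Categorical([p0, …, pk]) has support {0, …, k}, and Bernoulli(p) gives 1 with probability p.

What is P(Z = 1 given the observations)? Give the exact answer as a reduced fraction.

P(Z = 1 | obs) = 1/5

Enumerate traces; 120 have nonzero weight after conditioning:
  (X=0, U=1, Y=0, W=0, V=1, Z=0) weight 8/891
  (X=0, U=1, Y=0, W=0, V=1, Z=2) weight 8/891
  (X=0, U=1, Y=0, W=0, V=2, Z=1) weight 8/891
  (X=0, U=1, Y=0, W=0, V=3, Z=0) weight 8/891
  (X=0, U=1, Y=0, W=0, V=3, Z=2) weight 8/891
  (X=0, U=1, Y=0, W=1, V=1, Z=0) weight 4/891
  (X=0, U=1, Y=0, W=1, V=1, Z=2) weight 4/891
  (X=0, U=1, Y=0, W=1, V=2, Z=1) weight 4/891
  … 112 more
Group by Z:
  weight(Z=0) = 2/9
  weight(Z=1) = 1/9
  weight(Z=2) = 2/9
Total weight = 2/9 + 1/9 + 2/9 = 5/9
P(Z=0 | obs) = 2/9 / 5/9 = 2/5
P(Z=1 | obs) = 1/9 / 5/9 = 1/5
P(Z=2 | obs) = 2/9 / 5/9 = 2/5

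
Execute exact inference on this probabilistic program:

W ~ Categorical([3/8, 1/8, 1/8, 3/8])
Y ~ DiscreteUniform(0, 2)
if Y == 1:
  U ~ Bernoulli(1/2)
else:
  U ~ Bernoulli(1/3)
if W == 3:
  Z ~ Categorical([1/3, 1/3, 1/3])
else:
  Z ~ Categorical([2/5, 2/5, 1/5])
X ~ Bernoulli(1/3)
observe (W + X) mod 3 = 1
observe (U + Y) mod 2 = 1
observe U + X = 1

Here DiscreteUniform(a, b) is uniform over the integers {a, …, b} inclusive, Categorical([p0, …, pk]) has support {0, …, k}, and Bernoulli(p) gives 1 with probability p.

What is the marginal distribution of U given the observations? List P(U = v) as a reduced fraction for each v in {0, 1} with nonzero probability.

Enumerate traces; 12 have nonzero weight after conditioning:
  (W=0, Y=1, U=0, Z=0, X=1) weight 1/120
  (W=0, Y=1, U=0, Z=1, X=1) weight 1/120
  (W=0, Y=1, U=0, Z=2, X=1) weight 1/240
  (W=1, Y=0, U=1, Z=0, X=0) weight 1/270
  (W=1, Y=0, U=1, Z=1, X=0) weight 1/270
  (W=1, Y=0, U=1, Z=2, X=0) weight 1/540
  (W=1, Y=2, U=1, Z=0, X=0) weight 1/270
  (W=1, Y=2, U=1, Z=1, X=0) weight 1/270
  … 4 more
Group by U:
  weight(U=0) = 1/24
  weight(U=1) = 1/54
Total weight = 1/24 + 1/54 = 13/216
P(U=0 | obs) = 1/24 / 13/216 = 9/13
P(U=1 | obs) = 1/54 / 13/216 = 4/13

P(U=0) = 9/13, P(U=1) = 4/13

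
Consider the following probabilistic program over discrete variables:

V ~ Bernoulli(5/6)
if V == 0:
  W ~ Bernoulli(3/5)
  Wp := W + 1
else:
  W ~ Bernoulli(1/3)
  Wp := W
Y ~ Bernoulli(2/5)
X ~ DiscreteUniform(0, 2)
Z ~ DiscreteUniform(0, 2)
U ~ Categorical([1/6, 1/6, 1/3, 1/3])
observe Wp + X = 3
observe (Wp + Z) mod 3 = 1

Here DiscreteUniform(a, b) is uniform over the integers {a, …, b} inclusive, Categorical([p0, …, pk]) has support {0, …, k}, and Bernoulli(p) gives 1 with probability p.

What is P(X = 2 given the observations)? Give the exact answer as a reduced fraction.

P(X = 2 | obs) = 31/40

Enumerate traces; 24 have nonzero weight after conditioning:
  (V=0, W=0, Y=0, X=2, Z=0, U=0) weight 1/1350
  (V=0, W=0, Y=0, X=2, Z=0, U=1) weight 1/1350
  (V=0, W=0, Y=0, X=2, Z=0, U=2) weight 1/675
  (V=0, W=0, Y=0, X=2, Z=0, U=3) weight 1/675
  (V=0, W=0, Y=1, X=2, Z=0, U=0) weight 1/2025
  (V=0, W=0, Y=1, X=2, Z=0, U=1) weight 1/2025
  (V=0, W=0, Y=1, X=2, Z=0, U=2) weight 2/2025
  (V=0, W=0, Y=1, X=2, Z=0, U=3) weight 2/2025
  (V=0, W=1, Y=0, X=1, Z=2, U=0) weight 1/900
  … 15 more
Group by X:
  weight(X=1) = 1/90
  weight(X=2) = 31/810
Total weight = 1/90 + 31/810 = 4/81
P(X=1 | obs) = 1/90 / 4/81 = 9/40
P(X=2 | obs) = 31/810 / 4/81 = 31/40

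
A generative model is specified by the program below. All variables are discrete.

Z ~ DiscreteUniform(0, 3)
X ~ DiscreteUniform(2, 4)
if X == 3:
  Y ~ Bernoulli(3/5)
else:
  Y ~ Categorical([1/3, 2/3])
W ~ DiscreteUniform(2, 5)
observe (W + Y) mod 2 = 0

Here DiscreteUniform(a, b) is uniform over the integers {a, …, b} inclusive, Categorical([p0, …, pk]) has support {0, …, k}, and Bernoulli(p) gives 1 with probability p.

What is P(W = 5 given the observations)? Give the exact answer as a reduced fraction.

P(W = 5 | obs) = 29/90

Enumerate traces; 48 have nonzero weight after conditioning:
  (Z=0, X=2, Y=0, W=2) weight 1/144
  (Z=0, X=2, Y=0, W=4) weight 1/144
  (Z=0, X=2, Y=1, W=3) weight 1/72
  (Z=0, X=2, Y=1, W=5) weight 1/72
  (Z=0, X=3, Y=0, W=2) weight 1/120
  (Z=0, X=3, Y=0, W=4) weight 1/120
  (Z=0, X=3, Y=1, W=3) weight 1/80
  (Z=0, X=3, Y=1, W=5) weight 1/80
  … 40 more
Group by W:
  weight(W=2) = 4/45
  weight(W=3) = 29/180
  weight(W=4) = 4/45
  weight(W=5) = 29/180
Total weight = 4/45 + 29/180 + 4/45 + 29/180 = 1/2
P(W=2 | obs) = 4/45 / 1/2 = 8/45
P(W=3 | obs) = 29/180 / 1/2 = 29/90
P(W=4 | obs) = 4/45 / 1/2 = 8/45
P(W=5 | obs) = 29/180 / 1/2 = 29/90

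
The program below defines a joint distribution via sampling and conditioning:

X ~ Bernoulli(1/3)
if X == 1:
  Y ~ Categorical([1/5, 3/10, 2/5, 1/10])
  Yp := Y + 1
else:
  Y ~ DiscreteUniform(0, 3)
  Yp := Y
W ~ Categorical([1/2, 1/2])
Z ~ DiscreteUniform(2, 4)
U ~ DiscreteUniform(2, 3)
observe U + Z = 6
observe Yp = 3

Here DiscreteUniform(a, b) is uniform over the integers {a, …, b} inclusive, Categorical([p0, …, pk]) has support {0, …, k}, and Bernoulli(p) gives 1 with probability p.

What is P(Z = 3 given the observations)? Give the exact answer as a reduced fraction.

Enumerate traces; 8 have nonzero weight after conditioning:
  (X=0, Y=3, W=0, Z=3, U=3) weight 1/72
  (X=0, Y=3, W=0, Z=4, U=2) weight 1/72
  (X=0, Y=3, W=1, Z=3, U=3) weight 1/72
  (X=0, Y=3, W=1, Z=4, U=2) weight 1/72
  (X=1, Y=2, W=0, Z=3, U=3) weight 1/90
  (X=1, Y=2, W=0, Z=4, U=2) weight 1/90
  (X=1, Y=2, W=1, Z=3, U=3) weight 1/90
  (X=1, Y=2, W=1, Z=4, U=2) weight 1/90
Group by Z:
  weight(Z=3) = 1/20
  weight(Z=4) = 1/20
Total weight = 1/20 + 1/20 = 1/10
P(Z=3 | obs) = 1/20 / 1/10 = 1/2
P(Z=4 | obs) = 1/20 / 1/10 = 1/2

P(Z = 3 | obs) = 1/2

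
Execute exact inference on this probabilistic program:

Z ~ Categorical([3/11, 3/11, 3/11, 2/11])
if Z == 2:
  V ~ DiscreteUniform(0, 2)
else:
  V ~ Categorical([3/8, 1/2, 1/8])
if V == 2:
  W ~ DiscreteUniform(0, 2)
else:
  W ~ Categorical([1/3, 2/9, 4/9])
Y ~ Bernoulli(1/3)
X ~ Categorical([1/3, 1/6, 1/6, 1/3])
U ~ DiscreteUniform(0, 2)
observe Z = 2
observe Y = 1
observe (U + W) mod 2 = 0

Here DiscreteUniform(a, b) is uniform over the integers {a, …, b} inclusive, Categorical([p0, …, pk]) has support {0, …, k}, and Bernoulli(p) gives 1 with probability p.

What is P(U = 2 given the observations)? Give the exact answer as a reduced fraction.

P(U = 2 | obs) = 20/47

Enumerate traces; 60 have nonzero weight after conditioning:
  (Z=2, V=0, W=0, Y=1, X=0, U=0) weight 1/891
  (Z=2, V=0, W=0, Y=1, X=0, U=2) weight 1/891
  (Z=2, V=0, W=0, Y=1, X=1, U=0) weight 1/1782
  (Z=2, V=0, W=0, Y=1, X=1, U=2) weight 1/1782
  (Z=2, V=0, W=0, Y=1, X=2, U=0) weight 1/1782
  (Z=2, V=0, W=0, Y=1, X=2, U=2) weight 1/1782
  (Z=2, V=0, W=0, Y=1, X=3, U=0) weight 1/891
  (Z=2, V=0, W=0, Y=1, X=3, U=2) weight 1/891
  (Z=2, V=0, W=1, Y=1, X=0, U=1) weight 2/2673
  … 51 more
Group by U:
  weight(U=0) = 20/891
  weight(U=1) = 7/891
  weight(U=2) = 20/891
Total weight = 20/891 + 7/891 + 20/891 = 47/891
P(U=0 | obs) = 20/891 / 47/891 = 20/47
P(U=1 | obs) = 7/891 / 47/891 = 7/47
P(U=2 | obs) = 20/891 / 47/891 = 20/47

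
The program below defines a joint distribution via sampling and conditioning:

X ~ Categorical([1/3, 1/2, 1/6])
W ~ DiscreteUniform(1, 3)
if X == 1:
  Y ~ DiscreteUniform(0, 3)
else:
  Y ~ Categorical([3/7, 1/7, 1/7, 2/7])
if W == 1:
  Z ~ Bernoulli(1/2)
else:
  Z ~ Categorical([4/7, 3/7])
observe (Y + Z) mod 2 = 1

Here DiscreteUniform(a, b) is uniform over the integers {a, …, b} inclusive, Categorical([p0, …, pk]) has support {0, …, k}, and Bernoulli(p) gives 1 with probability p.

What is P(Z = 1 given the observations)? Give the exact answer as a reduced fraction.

P(Z = 1 | obs) = 285/584

Enumerate traces; 36 have nonzero weight after conditioning:
  (X=0, W=1, Y=0, Z=1) weight 1/42
  (X=0, W=1, Y=1, Z=0) weight 1/126
  (X=0, W=1, Y=2, Z=1) weight 1/126
  (X=0, W=1, Y=3, Z=0) weight 1/63
  (X=0, W=2, Y=0, Z=1) weight 1/49
  (X=0, W=2, Y=1, Z=0) weight 4/441
  (X=0, W=2, Y=2, Z=1) weight 1/147
  (X=0, W=2, Y=3, Z=0) weight 8/441
  … 28 more
Group by Z:
  weight(Z=0) = 299/1176
  weight(Z=1) = 95/392
Total weight = 299/1176 + 95/392 = 73/147
P(Z=0 | obs) = 299/1176 / 73/147 = 299/584
P(Z=1 | obs) = 95/392 / 73/147 = 285/584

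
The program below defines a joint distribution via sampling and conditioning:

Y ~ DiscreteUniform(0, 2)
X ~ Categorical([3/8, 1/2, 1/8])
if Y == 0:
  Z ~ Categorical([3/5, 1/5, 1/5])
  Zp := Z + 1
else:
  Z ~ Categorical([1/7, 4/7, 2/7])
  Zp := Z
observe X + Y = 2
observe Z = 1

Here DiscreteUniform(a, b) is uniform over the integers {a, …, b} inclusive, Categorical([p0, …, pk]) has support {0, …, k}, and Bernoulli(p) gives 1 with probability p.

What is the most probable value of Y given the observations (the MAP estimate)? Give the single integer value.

argmax_v P(Y = v | obs) = 1

Enumerate traces; 3 have nonzero weight after conditioning:
  (Y=0, X=2, Z=1) weight 1/120
  (Y=1, X=1, Z=1) weight 2/21
  (Y=2, X=0, Z=1) weight 1/14
Group by Y:
  weight(Y=0) = 1/120
  weight(Y=1) = 2/21
  weight(Y=2) = 1/14
Total weight = 1/120 + 2/21 + 1/14 = 7/40
P(Y=0 | obs) = 1/120 / 7/40 = 1/21
P(Y=1 | obs) = 2/21 / 7/40 = 80/147
P(Y=2 | obs) = 1/14 / 7/40 = 20/49
argmax = 1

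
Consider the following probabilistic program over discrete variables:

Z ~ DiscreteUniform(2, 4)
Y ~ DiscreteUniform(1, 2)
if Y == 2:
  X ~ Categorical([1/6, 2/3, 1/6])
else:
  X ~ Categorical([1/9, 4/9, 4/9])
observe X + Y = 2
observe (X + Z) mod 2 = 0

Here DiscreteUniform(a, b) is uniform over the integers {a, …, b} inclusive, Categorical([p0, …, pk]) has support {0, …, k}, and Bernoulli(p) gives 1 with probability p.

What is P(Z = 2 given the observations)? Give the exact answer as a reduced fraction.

Enumerate traces; 3 have nonzero weight after conditioning:
  (Z=2, Y=2, X=0) weight 1/36
  (Z=3, Y=1, X=1) weight 2/27
  (Z=4, Y=2, X=0) weight 1/36
Group by Z:
  weight(Z=2) = 1/36
  weight(Z=3) = 2/27
  weight(Z=4) = 1/36
Total weight = 1/36 + 2/27 + 1/36 = 7/54
P(Z=2 | obs) = 1/36 / 7/54 = 3/14
P(Z=3 | obs) = 2/27 / 7/54 = 4/7
P(Z=4 | obs) = 1/36 / 7/54 = 3/14

P(Z = 2 | obs) = 3/14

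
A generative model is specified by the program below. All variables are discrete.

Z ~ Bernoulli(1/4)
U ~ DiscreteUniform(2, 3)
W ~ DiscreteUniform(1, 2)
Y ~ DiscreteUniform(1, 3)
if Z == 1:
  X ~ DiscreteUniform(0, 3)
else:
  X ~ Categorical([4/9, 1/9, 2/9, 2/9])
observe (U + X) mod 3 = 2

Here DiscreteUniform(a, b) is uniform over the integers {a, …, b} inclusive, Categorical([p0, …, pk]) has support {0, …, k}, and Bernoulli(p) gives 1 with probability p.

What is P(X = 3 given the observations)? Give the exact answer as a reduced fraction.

Enumerate traces; 36 have nonzero weight after conditioning:
  (Z=0, U=2, W=1, Y=1, X=0) weight 1/36
  (Z=0, U=2, W=1, Y=1, X=3) weight 1/72
  (Z=0, U=2, W=1, Y=2, X=0) weight 1/36
  (Z=0, U=2, W=1, Y=2, X=3) weight 1/72
  (Z=0, U=2, W=1, Y=3, X=0) weight 1/36
  (Z=0, U=2, W=1, Y=3, X=3) weight 1/72
  (Z=0, U=2, W=2, Y=1, X=0) weight 1/36
  (Z=0, U=2, W=2, Y=1, X=3) weight 1/72
  (Z=0, U=3, W=1, Y=1, X=2) weight 1/72
  … 27 more
Group by X:
  weight(X=0) = 19/96
  weight(X=2) = 11/96
  weight(X=3) = 11/96
Total weight = 19/96 + 11/96 + 11/96 = 41/96
P(X=0 | obs) = 19/96 / 41/96 = 19/41
P(X=2 | obs) = 11/96 / 41/96 = 11/41
P(X=3 | obs) = 11/96 / 41/96 = 11/41

P(X = 3 | obs) = 11/41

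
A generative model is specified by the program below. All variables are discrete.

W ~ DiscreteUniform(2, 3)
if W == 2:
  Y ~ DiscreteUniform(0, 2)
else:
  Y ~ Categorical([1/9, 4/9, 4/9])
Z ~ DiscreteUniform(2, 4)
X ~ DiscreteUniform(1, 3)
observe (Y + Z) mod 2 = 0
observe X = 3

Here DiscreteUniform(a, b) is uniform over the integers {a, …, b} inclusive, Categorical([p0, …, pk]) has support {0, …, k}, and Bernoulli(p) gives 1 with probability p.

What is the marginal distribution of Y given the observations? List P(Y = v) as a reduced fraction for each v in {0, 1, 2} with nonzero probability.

Enumerate traces; 10 have nonzero weight after conditioning:
  (W=2, Y=0, Z=2, X=3) weight 1/54
  (W=2, Y=0, Z=4, X=3) weight 1/54
  (W=2, Y=1, Z=3, X=3) weight 1/54
  (W=2, Y=2, Z=2, X=3) weight 1/54
  (W=2, Y=2, Z=4, X=3) weight 1/54
  (W=3, Y=0, Z=2, X=3) weight 1/162
  (W=3, Y=0, Z=4, X=3) weight 1/162
  (W=3, Y=1, Z=3, X=3) weight 2/81
  … 2 more
Group by Y:
  weight(Y=0) = 4/81
  weight(Y=1) = 7/162
  weight(Y=2) = 7/81
Total weight = 4/81 + 7/162 + 7/81 = 29/162
P(Y=0 | obs) = 4/81 / 29/162 = 8/29
P(Y=1 | obs) = 7/162 / 29/162 = 7/29
P(Y=2 | obs) = 7/81 / 29/162 = 14/29

P(Y=0) = 8/29, P(Y=1) = 7/29, P(Y=2) = 14/29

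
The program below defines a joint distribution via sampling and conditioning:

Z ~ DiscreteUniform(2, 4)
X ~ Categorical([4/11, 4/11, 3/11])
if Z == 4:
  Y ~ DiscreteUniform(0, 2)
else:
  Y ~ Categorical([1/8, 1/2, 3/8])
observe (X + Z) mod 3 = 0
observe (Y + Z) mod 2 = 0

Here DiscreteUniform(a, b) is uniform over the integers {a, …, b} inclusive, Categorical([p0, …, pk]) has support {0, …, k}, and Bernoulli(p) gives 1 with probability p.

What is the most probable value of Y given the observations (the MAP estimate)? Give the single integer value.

argmax_v P(Y = v | obs) = 2

Enumerate traces; 5 have nonzero weight after conditioning:
  (Z=2, X=1, Y=0) weight 1/66
  (Z=2, X=1, Y=2) weight 1/22
  (Z=3, X=0, Y=1) weight 2/33
  (Z=4, X=2, Y=0) weight 1/33
  (Z=4, X=2, Y=2) weight 1/33
Group by Y:
  weight(Y=0) = 1/22
  weight(Y=1) = 2/33
  weight(Y=2) = 5/66
Total weight = 1/22 + 2/33 + 5/66 = 2/11
P(Y=0 | obs) = 1/22 / 2/11 = 1/4
P(Y=1 | obs) = 2/33 / 2/11 = 1/3
P(Y=2 | obs) = 5/66 / 2/11 = 5/12
argmax = 2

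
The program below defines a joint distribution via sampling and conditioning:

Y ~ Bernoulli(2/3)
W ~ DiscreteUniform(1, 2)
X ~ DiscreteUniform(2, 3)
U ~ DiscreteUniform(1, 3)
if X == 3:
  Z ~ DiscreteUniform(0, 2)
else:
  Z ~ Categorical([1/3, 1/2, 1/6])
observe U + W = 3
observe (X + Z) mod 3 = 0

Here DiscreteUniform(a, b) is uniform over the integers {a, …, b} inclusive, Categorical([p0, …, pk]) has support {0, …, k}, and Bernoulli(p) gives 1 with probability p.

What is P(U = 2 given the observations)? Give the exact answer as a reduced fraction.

P(U = 2 | obs) = 1/2

Enumerate traces; 8 have nonzero weight after conditioning:
  (Y=0, W=1, X=2, U=2, Z=1) weight 1/72
  (Y=0, W=1, X=3, U=2, Z=0) weight 1/108
  (Y=0, W=2, X=2, U=1, Z=1) weight 1/72
  (Y=0, W=2, X=3, U=1, Z=0) weight 1/108
  (Y=1, W=1, X=2, U=2, Z=1) weight 1/36
  (Y=1, W=1, X=3, U=2, Z=0) weight 1/54
  (Y=1, W=2, X=2, U=1, Z=1) weight 1/36
  (Y=1, W=2, X=3, U=1, Z=0) weight 1/54
Group by U:
  weight(U=1) = 5/72
  weight(U=2) = 5/72
Total weight = 5/72 + 5/72 = 5/36
P(U=1 | obs) = 5/72 / 5/36 = 1/2
P(U=2 | obs) = 5/72 / 5/36 = 1/2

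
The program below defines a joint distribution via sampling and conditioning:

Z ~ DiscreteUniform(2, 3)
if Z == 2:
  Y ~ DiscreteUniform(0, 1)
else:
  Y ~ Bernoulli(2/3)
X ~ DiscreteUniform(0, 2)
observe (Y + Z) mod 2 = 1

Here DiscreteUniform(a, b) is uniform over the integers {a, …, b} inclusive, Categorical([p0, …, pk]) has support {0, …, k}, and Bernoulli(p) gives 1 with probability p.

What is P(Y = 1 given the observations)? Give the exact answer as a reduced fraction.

P(Y = 1 | obs) = 3/5

Enumerate traces; 6 have nonzero weight after conditioning:
  (Z=2, Y=1, X=0) weight 1/12
  (Z=2, Y=1, X=1) weight 1/12
  (Z=2, Y=1, X=2) weight 1/12
  (Z=3, Y=0, X=0) weight 1/18
  (Z=3, Y=0, X=1) weight 1/18
  (Z=3, Y=0, X=2) weight 1/18
Group by Y:
  weight(Y=0) = 1/6
  weight(Y=1) = 1/4
Total weight = 1/6 + 1/4 = 5/12
P(Y=0 | obs) = 1/6 / 5/12 = 2/5
P(Y=1 | obs) = 1/4 / 5/12 = 3/5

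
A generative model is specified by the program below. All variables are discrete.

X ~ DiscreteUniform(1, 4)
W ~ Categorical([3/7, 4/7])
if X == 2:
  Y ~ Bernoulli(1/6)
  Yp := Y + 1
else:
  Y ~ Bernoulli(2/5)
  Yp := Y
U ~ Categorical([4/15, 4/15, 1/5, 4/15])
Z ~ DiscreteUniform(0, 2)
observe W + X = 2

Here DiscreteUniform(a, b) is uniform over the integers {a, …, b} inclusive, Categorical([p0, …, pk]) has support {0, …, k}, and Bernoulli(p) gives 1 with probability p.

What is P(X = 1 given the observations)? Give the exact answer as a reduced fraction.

Enumerate traces; 48 have nonzero weight after conditioning:
  (X=1, W=1, Y=0, U=0, Z=0) weight 4/525
  (X=1, W=1, Y=0, U=0, Z=1) weight 4/525
  (X=1, W=1, Y=0, U=0, Z=2) weight 4/525
  (X=1, W=1, Y=0, U=1, Z=0) weight 4/525
  (X=1, W=1, Y=0, U=1, Z=1) weight 4/525
  (X=1, W=1, Y=0, U=1, Z=2) weight 4/525
  (X=1, W=1, Y=0, U=2, Z=0) weight 1/175
  (X=1, W=1, Y=0, U=2, Z=1) weight 1/175
  (X=2, W=0, Y=0, U=0, Z=0) weight 1/126
  … 39 more
Group by X:
  weight(X=1) = 1/7
  weight(X=2) = 3/28
Total weight = 1/7 + 3/28 = 1/4
P(X=1 | obs) = 1/7 / 1/4 = 4/7
P(X=2 | obs) = 3/28 / 1/4 = 3/7

P(X = 1 | obs) = 4/7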